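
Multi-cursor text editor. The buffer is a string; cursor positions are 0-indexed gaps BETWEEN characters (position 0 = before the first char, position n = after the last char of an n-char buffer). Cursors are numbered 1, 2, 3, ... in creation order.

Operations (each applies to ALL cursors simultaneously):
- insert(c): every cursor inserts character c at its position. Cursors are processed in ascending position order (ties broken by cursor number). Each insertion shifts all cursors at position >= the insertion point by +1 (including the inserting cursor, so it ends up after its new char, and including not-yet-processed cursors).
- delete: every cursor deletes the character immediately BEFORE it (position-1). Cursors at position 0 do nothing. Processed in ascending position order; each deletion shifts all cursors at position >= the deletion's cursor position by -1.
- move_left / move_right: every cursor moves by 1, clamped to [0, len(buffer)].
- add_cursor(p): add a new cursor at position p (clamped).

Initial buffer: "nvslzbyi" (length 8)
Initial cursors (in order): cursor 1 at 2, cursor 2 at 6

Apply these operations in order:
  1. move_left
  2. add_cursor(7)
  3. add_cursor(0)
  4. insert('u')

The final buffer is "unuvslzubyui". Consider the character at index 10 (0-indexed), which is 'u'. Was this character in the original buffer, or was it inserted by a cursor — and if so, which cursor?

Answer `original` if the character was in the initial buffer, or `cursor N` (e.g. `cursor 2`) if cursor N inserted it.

After op 1 (move_left): buffer="nvslzbyi" (len 8), cursors c1@1 c2@5, authorship ........
After op 2 (add_cursor(7)): buffer="nvslzbyi" (len 8), cursors c1@1 c2@5 c3@7, authorship ........
After op 3 (add_cursor(0)): buffer="nvslzbyi" (len 8), cursors c4@0 c1@1 c2@5 c3@7, authorship ........
After op 4 (insert('u')): buffer="unuvslzubyui" (len 12), cursors c4@1 c1@3 c2@8 c3@11, authorship 4.1....2..3.
Authorship (.=original, N=cursor N): 4 . 1 . . . . 2 . . 3 .
Index 10: author = 3

Answer: cursor 3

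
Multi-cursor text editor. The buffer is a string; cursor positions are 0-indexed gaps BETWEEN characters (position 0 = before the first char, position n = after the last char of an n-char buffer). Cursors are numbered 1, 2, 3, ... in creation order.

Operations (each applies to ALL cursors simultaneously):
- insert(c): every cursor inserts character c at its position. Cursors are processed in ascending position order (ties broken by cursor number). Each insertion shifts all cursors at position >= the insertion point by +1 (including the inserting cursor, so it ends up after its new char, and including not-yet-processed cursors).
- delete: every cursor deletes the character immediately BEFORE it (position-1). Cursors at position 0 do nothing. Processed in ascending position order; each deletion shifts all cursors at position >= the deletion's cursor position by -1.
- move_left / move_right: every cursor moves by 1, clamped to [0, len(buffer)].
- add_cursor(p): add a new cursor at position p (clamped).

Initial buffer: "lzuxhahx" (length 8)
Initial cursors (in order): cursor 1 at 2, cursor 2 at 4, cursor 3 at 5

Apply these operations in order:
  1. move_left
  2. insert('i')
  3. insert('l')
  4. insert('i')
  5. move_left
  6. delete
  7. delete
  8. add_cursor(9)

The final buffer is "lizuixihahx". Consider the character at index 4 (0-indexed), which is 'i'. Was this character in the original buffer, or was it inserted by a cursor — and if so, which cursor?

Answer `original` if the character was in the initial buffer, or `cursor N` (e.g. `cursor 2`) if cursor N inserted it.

After op 1 (move_left): buffer="lzuxhahx" (len 8), cursors c1@1 c2@3 c3@4, authorship ........
After op 2 (insert('i')): buffer="lizuixihahx" (len 11), cursors c1@2 c2@5 c3@7, authorship .1..2.3....
After op 3 (insert('l')): buffer="lilzuilxilhahx" (len 14), cursors c1@3 c2@7 c3@10, authorship .11..22.33....
After op 4 (insert('i')): buffer="lilizuilixilihahx" (len 17), cursors c1@4 c2@9 c3@13, authorship .111..222.333....
After op 5 (move_left): buffer="lilizuilixilihahx" (len 17), cursors c1@3 c2@8 c3@12, authorship .111..222.333....
After op 6 (delete): buffer="liizuiixiihahx" (len 14), cursors c1@2 c2@6 c3@9, authorship .11..22.33....
After op 7 (delete): buffer="lizuixihahx" (len 11), cursors c1@1 c2@4 c3@6, authorship .1..2.3....
After op 8 (add_cursor(9)): buffer="lizuixihahx" (len 11), cursors c1@1 c2@4 c3@6 c4@9, authorship .1..2.3....
Authorship (.=original, N=cursor N): . 1 . . 2 . 3 . . . .
Index 4: author = 2

Answer: cursor 2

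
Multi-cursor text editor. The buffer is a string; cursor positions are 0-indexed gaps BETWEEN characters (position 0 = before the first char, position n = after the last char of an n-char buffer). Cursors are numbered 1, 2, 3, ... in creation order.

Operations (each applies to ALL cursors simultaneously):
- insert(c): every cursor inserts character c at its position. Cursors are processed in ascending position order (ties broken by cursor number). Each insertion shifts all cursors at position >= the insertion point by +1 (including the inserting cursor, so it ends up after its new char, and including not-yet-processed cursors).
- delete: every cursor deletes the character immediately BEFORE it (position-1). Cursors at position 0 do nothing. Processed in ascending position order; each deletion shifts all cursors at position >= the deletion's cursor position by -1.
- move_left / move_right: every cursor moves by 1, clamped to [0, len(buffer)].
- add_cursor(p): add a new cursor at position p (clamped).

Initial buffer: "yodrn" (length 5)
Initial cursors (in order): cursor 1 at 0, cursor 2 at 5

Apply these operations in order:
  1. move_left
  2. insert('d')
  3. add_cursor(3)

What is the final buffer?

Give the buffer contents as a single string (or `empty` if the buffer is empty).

After op 1 (move_left): buffer="yodrn" (len 5), cursors c1@0 c2@4, authorship .....
After op 2 (insert('d')): buffer="dyodrdn" (len 7), cursors c1@1 c2@6, authorship 1....2.
After op 3 (add_cursor(3)): buffer="dyodrdn" (len 7), cursors c1@1 c3@3 c2@6, authorship 1....2.

Answer: dyodrdn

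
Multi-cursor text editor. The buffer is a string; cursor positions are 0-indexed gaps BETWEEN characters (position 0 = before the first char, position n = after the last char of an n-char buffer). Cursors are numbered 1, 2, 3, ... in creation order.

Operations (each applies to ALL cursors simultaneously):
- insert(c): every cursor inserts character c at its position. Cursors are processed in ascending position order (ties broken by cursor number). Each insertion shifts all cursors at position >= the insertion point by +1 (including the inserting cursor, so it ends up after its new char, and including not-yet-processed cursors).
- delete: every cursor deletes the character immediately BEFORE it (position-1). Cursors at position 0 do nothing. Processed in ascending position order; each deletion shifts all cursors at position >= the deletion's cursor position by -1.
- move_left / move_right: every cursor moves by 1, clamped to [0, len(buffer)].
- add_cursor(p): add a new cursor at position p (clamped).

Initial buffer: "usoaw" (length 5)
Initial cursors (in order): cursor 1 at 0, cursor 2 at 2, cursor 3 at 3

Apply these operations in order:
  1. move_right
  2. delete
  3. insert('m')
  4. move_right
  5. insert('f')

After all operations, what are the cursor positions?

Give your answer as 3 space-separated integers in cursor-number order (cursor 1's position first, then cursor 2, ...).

After op 1 (move_right): buffer="usoaw" (len 5), cursors c1@1 c2@3 c3@4, authorship .....
After op 2 (delete): buffer="sw" (len 2), cursors c1@0 c2@1 c3@1, authorship ..
After op 3 (insert('m')): buffer="msmmw" (len 5), cursors c1@1 c2@4 c3@4, authorship 1.23.
After op 4 (move_right): buffer="msmmw" (len 5), cursors c1@2 c2@5 c3@5, authorship 1.23.
After op 5 (insert('f')): buffer="msfmmwff" (len 8), cursors c1@3 c2@8 c3@8, authorship 1.123.23

Answer: 3 8 8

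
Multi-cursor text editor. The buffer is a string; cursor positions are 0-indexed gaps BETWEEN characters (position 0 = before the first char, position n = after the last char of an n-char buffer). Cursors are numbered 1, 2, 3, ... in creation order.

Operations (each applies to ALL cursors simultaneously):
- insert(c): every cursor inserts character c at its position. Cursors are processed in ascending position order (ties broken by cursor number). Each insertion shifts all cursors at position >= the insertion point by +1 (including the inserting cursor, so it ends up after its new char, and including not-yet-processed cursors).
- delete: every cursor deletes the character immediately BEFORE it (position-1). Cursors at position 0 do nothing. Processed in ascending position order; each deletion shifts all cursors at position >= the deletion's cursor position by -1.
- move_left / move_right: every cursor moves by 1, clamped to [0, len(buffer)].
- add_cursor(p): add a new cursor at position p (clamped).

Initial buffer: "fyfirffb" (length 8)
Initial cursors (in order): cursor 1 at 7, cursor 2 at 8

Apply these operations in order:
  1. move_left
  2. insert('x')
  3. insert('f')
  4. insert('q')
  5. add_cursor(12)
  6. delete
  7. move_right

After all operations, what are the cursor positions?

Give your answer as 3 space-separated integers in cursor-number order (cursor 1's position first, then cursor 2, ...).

After op 1 (move_left): buffer="fyfirffb" (len 8), cursors c1@6 c2@7, authorship ........
After op 2 (insert('x')): buffer="fyfirfxfxb" (len 10), cursors c1@7 c2@9, authorship ......1.2.
After op 3 (insert('f')): buffer="fyfirfxffxfb" (len 12), cursors c1@8 c2@11, authorship ......11.22.
After op 4 (insert('q')): buffer="fyfirfxfqfxfqb" (len 14), cursors c1@9 c2@13, authorship ......111.222.
After op 5 (add_cursor(12)): buffer="fyfirfxfqfxfqb" (len 14), cursors c1@9 c3@12 c2@13, authorship ......111.222.
After op 6 (delete): buffer="fyfirfxffxb" (len 11), cursors c1@8 c2@10 c3@10, authorship ......11.2.
After op 7 (move_right): buffer="fyfirfxffxb" (len 11), cursors c1@9 c2@11 c3@11, authorship ......11.2.

Answer: 9 11 11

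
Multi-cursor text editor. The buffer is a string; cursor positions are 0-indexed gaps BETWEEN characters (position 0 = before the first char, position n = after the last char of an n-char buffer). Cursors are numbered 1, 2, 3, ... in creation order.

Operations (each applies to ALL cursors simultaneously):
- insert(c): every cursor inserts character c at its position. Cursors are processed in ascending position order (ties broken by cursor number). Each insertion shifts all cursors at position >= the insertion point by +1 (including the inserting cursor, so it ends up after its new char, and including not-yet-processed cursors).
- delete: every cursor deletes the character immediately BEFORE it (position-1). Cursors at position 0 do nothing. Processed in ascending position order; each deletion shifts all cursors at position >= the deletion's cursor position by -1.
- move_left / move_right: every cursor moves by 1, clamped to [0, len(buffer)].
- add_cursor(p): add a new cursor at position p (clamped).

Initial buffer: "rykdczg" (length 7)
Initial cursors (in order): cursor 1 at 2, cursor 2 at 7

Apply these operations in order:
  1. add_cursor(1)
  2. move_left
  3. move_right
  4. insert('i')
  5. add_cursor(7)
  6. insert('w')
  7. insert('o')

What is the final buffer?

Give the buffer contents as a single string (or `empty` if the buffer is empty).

After op 1 (add_cursor(1)): buffer="rykdczg" (len 7), cursors c3@1 c1@2 c2@7, authorship .......
After op 2 (move_left): buffer="rykdczg" (len 7), cursors c3@0 c1@1 c2@6, authorship .......
After op 3 (move_right): buffer="rykdczg" (len 7), cursors c3@1 c1@2 c2@7, authorship .......
After op 4 (insert('i')): buffer="riyikdczgi" (len 10), cursors c3@2 c1@4 c2@10, authorship .3.1.....2
After op 5 (add_cursor(7)): buffer="riyikdczgi" (len 10), cursors c3@2 c1@4 c4@7 c2@10, authorship .3.1.....2
After op 6 (insert('w')): buffer="riwyiwkdcwzgiw" (len 14), cursors c3@3 c1@6 c4@10 c2@14, authorship .33.11...4..22
After op 7 (insert('o')): buffer="riwoyiwokdcwozgiwo" (len 18), cursors c3@4 c1@8 c4@13 c2@18, authorship .333.111...44..222

Answer: riwoyiwokdcwozgiwo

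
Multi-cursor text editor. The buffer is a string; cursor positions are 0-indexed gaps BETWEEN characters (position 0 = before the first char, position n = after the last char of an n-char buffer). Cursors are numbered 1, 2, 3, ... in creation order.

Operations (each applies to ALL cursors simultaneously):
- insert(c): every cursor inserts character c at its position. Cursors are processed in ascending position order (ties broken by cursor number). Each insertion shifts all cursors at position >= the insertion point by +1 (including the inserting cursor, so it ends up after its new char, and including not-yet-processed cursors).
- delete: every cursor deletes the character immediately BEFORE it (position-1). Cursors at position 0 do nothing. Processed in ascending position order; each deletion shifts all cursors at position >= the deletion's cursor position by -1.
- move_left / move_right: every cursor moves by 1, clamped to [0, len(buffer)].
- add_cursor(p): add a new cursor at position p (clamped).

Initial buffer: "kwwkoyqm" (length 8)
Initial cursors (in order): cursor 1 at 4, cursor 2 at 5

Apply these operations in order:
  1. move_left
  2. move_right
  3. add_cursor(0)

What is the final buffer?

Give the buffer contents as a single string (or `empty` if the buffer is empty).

Answer: kwwkoyqm

Derivation:
After op 1 (move_left): buffer="kwwkoyqm" (len 8), cursors c1@3 c2@4, authorship ........
After op 2 (move_right): buffer="kwwkoyqm" (len 8), cursors c1@4 c2@5, authorship ........
After op 3 (add_cursor(0)): buffer="kwwkoyqm" (len 8), cursors c3@0 c1@4 c2@5, authorship ........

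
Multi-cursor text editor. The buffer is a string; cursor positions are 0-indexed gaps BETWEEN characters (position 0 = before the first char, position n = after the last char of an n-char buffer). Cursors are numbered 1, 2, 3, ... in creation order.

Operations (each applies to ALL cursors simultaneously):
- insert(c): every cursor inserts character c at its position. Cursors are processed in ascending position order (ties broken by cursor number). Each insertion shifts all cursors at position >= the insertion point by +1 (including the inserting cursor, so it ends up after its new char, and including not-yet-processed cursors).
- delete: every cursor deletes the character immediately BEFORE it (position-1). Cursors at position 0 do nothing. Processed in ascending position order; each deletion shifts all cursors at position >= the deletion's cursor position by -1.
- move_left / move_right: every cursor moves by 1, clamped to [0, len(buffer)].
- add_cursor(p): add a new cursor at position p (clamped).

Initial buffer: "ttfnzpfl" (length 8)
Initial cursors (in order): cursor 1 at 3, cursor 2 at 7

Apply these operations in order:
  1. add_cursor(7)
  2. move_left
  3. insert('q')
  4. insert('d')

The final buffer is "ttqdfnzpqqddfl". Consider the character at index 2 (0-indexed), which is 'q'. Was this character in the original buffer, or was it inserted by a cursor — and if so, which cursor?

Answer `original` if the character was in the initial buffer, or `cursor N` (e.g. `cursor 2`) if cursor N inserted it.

After op 1 (add_cursor(7)): buffer="ttfnzpfl" (len 8), cursors c1@3 c2@7 c3@7, authorship ........
After op 2 (move_left): buffer="ttfnzpfl" (len 8), cursors c1@2 c2@6 c3@6, authorship ........
After op 3 (insert('q')): buffer="ttqfnzpqqfl" (len 11), cursors c1@3 c2@9 c3@9, authorship ..1....23..
After op 4 (insert('d')): buffer="ttqdfnzpqqddfl" (len 14), cursors c1@4 c2@12 c3@12, authorship ..11....2323..
Authorship (.=original, N=cursor N): . . 1 1 . . . . 2 3 2 3 . .
Index 2: author = 1

Answer: cursor 1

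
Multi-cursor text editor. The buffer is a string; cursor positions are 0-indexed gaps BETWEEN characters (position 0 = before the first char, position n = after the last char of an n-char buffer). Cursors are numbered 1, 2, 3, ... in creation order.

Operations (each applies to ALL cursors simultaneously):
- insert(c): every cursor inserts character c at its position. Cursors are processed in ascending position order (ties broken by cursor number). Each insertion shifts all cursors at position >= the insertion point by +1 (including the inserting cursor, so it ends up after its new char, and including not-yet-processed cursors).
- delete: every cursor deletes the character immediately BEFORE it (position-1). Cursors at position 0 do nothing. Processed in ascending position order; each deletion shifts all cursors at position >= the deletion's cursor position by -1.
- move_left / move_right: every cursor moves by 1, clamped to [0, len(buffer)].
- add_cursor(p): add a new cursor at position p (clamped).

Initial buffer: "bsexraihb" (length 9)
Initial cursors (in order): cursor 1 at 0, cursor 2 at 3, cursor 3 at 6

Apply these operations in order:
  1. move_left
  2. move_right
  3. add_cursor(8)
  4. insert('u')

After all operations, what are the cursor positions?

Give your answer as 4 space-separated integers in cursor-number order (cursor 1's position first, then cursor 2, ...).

After op 1 (move_left): buffer="bsexraihb" (len 9), cursors c1@0 c2@2 c3@5, authorship .........
After op 2 (move_right): buffer="bsexraihb" (len 9), cursors c1@1 c2@3 c3@6, authorship .........
After op 3 (add_cursor(8)): buffer="bsexraihb" (len 9), cursors c1@1 c2@3 c3@6 c4@8, authorship .........
After op 4 (insert('u')): buffer="buseuxrauihub" (len 13), cursors c1@2 c2@5 c3@9 c4@12, authorship .1..2...3..4.

Answer: 2 5 9 12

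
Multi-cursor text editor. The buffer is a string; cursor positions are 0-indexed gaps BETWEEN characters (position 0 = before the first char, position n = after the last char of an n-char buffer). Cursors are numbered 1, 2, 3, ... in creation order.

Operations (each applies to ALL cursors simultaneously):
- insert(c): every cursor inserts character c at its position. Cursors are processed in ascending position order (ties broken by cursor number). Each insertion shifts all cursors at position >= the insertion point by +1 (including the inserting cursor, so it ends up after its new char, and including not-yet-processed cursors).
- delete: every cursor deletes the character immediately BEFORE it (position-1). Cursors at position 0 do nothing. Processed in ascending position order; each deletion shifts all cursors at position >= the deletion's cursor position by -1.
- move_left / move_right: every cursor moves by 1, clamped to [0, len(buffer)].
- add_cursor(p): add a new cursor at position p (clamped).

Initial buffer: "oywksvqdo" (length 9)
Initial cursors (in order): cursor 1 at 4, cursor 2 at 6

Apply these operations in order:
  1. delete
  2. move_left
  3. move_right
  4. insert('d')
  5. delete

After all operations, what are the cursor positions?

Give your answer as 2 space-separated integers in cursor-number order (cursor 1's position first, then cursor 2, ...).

After op 1 (delete): buffer="oywsqdo" (len 7), cursors c1@3 c2@4, authorship .......
After op 2 (move_left): buffer="oywsqdo" (len 7), cursors c1@2 c2@3, authorship .......
After op 3 (move_right): buffer="oywsqdo" (len 7), cursors c1@3 c2@4, authorship .......
After op 4 (insert('d')): buffer="oywdsdqdo" (len 9), cursors c1@4 c2@6, authorship ...1.2...
After op 5 (delete): buffer="oywsqdo" (len 7), cursors c1@3 c2@4, authorship .......

Answer: 3 4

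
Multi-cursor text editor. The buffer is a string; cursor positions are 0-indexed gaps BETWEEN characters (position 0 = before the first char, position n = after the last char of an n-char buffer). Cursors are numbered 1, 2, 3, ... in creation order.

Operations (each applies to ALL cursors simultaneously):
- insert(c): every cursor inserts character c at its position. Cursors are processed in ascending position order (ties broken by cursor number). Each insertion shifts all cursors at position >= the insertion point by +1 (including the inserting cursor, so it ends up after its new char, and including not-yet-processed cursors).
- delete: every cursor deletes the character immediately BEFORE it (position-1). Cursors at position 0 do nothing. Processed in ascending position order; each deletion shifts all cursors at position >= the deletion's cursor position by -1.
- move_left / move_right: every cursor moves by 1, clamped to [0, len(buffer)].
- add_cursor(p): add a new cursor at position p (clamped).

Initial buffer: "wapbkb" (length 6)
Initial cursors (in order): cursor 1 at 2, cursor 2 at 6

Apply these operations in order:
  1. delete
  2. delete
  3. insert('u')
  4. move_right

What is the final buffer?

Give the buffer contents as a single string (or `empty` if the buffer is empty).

After op 1 (delete): buffer="wpbk" (len 4), cursors c1@1 c2@4, authorship ....
After op 2 (delete): buffer="pb" (len 2), cursors c1@0 c2@2, authorship ..
After op 3 (insert('u')): buffer="upbu" (len 4), cursors c1@1 c2@4, authorship 1..2
After op 4 (move_right): buffer="upbu" (len 4), cursors c1@2 c2@4, authorship 1..2

Answer: upbu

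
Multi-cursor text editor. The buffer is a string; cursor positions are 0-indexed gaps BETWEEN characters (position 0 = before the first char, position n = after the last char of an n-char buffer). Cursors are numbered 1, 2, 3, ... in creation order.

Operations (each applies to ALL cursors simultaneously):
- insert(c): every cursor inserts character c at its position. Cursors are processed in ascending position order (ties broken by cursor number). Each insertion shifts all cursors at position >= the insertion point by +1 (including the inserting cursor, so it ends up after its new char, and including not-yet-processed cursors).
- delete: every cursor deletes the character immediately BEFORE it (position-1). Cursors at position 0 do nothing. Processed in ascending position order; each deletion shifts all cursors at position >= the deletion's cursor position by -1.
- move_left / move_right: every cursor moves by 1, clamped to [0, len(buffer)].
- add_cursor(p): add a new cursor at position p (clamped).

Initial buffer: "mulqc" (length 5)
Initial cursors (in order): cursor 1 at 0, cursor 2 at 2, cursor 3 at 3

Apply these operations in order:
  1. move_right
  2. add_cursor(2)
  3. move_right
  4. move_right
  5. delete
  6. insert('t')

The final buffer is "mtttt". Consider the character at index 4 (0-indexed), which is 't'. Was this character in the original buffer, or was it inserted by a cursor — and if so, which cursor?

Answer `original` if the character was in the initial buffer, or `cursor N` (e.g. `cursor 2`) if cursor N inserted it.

After op 1 (move_right): buffer="mulqc" (len 5), cursors c1@1 c2@3 c3@4, authorship .....
After op 2 (add_cursor(2)): buffer="mulqc" (len 5), cursors c1@1 c4@2 c2@3 c3@4, authorship .....
After op 3 (move_right): buffer="mulqc" (len 5), cursors c1@2 c4@3 c2@4 c3@5, authorship .....
After op 4 (move_right): buffer="mulqc" (len 5), cursors c1@3 c4@4 c2@5 c3@5, authorship .....
After op 5 (delete): buffer="m" (len 1), cursors c1@1 c2@1 c3@1 c4@1, authorship .
After op 6 (insert('t')): buffer="mtttt" (len 5), cursors c1@5 c2@5 c3@5 c4@5, authorship .1234
Authorship (.=original, N=cursor N): . 1 2 3 4
Index 4: author = 4

Answer: cursor 4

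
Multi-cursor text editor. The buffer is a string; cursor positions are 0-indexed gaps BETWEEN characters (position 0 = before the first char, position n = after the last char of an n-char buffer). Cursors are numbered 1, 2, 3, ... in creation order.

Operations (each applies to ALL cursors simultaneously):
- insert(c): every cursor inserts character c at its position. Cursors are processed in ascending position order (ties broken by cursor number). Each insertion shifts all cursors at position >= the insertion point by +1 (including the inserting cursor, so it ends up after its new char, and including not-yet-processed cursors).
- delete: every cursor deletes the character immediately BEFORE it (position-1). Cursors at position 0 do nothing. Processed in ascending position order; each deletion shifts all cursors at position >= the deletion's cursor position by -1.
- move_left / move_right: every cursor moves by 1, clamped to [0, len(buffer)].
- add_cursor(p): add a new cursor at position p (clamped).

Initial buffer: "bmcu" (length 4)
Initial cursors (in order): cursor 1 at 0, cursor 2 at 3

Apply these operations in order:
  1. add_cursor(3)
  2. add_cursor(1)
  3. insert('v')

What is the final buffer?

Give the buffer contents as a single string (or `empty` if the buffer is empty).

Answer: vbvmcvvu

Derivation:
After op 1 (add_cursor(3)): buffer="bmcu" (len 4), cursors c1@0 c2@3 c3@3, authorship ....
After op 2 (add_cursor(1)): buffer="bmcu" (len 4), cursors c1@0 c4@1 c2@3 c3@3, authorship ....
After op 3 (insert('v')): buffer="vbvmcvvu" (len 8), cursors c1@1 c4@3 c2@7 c3@7, authorship 1.4..23.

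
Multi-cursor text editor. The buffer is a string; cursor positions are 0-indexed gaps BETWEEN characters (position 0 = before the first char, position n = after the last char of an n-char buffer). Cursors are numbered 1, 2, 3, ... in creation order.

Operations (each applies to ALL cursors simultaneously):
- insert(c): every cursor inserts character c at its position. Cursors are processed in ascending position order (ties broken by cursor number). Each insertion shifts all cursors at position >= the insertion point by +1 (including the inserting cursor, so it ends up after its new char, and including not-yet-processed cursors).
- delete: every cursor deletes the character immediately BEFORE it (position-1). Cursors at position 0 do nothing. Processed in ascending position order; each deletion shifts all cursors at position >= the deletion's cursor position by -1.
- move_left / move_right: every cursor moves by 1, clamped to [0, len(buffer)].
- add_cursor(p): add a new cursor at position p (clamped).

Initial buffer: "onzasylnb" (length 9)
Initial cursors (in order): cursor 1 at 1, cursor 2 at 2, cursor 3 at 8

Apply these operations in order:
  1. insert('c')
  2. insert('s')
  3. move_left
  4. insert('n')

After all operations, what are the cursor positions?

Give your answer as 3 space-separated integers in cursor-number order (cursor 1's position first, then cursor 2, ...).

After op 1 (insert('c')): buffer="ocnczasylncb" (len 12), cursors c1@2 c2@4 c3@11, authorship .1.2......3.
After op 2 (insert('s')): buffer="ocsncszasylncsb" (len 15), cursors c1@3 c2@6 c3@14, authorship .11.22......33.
After op 3 (move_left): buffer="ocsncszasylncsb" (len 15), cursors c1@2 c2@5 c3@13, authorship .11.22......33.
After op 4 (insert('n')): buffer="ocnsncnszasylncnsb" (len 18), cursors c1@3 c2@7 c3@16, authorship .111.222......333.

Answer: 3 7 16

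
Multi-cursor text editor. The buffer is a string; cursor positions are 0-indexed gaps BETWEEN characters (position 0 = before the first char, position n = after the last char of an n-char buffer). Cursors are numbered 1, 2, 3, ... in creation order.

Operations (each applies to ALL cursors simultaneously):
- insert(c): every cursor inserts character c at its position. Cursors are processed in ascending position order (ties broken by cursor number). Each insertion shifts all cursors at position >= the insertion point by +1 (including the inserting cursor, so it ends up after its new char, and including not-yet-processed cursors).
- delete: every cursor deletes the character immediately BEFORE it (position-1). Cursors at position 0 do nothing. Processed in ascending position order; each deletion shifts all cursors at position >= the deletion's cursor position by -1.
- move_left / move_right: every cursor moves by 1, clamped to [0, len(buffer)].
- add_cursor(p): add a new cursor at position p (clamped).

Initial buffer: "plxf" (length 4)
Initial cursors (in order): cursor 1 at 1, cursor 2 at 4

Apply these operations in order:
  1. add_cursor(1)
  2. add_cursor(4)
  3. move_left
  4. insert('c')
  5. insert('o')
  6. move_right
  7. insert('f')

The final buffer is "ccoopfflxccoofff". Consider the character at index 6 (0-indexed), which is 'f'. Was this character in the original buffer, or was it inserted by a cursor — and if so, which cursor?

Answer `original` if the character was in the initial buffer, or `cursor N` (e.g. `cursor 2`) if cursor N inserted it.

After op 1 (add_cursor(1)): buffer="plxf" (len 4), cursors c1@1 c3@1 c2@4, authorship ....
After op 2 (add_cursor(4)): buffer="plxf" (len 4), cursors c1@1 c3@1 c2@4 c4@4, authorship ....
After op 3 (move_left): buffer="plxf" (len 4), cursors c1@0 c3@0 c2@3 c4@3, authorship ....
After op 4 (insert('c')): buffer="ccplxccf" (len 8), cursors c1@2 c3@2 c2@7 c4@7, authorship 13...24.
After op 5 (insert('o')): buffer="ccooplxccoof" (len 12), cursors c1@4 c3@4 c2@11 c4@11, authorship 1313...2424.
After op 6 (move_right): buffer="ccooplxccoof" (len 12), cursors c1@5 c3@5 c2@12 c4@12, authorship 1313...2424.
After op 7 (insert('f')): buffer="ccoopfflxccoofff" (len 16), cursors c1@7 c3@7 c2@16 c4@16, authorship 1313.13..2424.24
Authorship (.=original, N=cursor N): 1 3 1 3 . 1 3 . . 2 4 2 4 . 2 4
Index 6: author = 3

Answer: cursor 3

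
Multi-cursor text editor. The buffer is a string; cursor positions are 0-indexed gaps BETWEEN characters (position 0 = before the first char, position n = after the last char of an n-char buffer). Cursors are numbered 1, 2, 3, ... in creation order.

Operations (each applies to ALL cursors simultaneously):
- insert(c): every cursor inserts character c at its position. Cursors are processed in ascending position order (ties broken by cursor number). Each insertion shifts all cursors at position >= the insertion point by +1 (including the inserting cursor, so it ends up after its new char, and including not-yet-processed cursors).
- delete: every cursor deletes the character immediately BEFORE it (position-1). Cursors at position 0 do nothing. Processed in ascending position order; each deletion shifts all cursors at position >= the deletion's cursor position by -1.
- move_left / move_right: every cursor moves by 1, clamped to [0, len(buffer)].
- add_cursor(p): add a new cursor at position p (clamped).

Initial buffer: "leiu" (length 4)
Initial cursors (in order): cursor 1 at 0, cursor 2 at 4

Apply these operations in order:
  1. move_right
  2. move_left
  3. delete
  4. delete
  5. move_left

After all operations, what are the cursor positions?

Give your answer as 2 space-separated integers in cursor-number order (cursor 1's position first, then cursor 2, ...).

After op 1 (move_right): buffer="leiu" (len 4), cursors c1@1 c2@4, authorship ....
After op 2 (move_left): buffer="leiu" (len 4), cursors c1@0 c2@3, authorship ....
After op 3 (delete): buffer="leu" (len 3), cursors c1@0 c2@2, authorship ...
After op 4 (delete): buffer="lu" (len 2), cursors c1@0 c2@1, authorship ..
After op 5 (move_left): buffer="lu" (len 2), cursors c1@0 c2@0, authorship ..

Answer: 0 0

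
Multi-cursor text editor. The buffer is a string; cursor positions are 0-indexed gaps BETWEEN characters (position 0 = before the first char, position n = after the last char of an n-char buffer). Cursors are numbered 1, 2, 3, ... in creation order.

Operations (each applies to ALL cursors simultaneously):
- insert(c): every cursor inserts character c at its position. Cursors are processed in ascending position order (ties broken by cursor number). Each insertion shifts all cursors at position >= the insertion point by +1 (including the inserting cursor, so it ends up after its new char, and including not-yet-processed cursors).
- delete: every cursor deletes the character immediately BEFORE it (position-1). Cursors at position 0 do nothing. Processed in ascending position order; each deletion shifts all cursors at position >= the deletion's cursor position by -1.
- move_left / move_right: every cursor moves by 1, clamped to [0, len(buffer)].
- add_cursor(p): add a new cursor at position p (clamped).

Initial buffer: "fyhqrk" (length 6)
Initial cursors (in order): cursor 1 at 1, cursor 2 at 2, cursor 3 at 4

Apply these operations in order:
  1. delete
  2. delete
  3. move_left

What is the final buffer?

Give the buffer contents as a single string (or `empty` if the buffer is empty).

Answer: rk

Derivation:
After op 1 (delete): buffer="hrk" (len 3), cursors c1@0 c2@0 c3@1, authorship ...
After op 2 (delete): buffer="rk" (len 2), cursors c1@0 c2@0 c3@0, authorship ..
After op 3 (move_left): buffer="rk" (len 2), cursors c1@0 c2@0 c3@0, authorship ..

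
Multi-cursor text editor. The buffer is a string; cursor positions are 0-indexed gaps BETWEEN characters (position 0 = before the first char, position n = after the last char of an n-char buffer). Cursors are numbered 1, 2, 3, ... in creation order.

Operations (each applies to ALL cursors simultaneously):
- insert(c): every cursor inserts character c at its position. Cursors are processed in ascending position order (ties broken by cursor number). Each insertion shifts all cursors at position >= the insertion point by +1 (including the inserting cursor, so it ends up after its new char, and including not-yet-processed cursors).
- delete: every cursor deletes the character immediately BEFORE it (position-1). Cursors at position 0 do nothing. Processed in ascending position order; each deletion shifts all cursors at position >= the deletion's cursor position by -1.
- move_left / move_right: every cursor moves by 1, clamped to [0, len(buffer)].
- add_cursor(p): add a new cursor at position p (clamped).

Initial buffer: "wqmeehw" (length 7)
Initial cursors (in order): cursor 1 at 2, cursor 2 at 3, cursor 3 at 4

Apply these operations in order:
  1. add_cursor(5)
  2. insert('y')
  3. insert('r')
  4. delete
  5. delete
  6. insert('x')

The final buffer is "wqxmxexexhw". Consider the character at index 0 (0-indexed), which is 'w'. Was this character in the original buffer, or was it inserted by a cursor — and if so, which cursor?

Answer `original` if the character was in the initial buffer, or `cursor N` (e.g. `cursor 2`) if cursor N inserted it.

Answer: original

Derivation:
After op 1 (add_cursor(5)): buffer="wqmeehw" (len 7), cursors c1@2 c2@3 c3@4 c4@5, authorship .......
After op 2 (insert('y')): buffer="wqymyeyeyhw" (len 11), cursors c1@3 c2@5 c3@7 c4@9, authorship ..1.2.3.4..
After op 3 (insert('r')): buffer="wqyrmyreyreyrhw" (len 15), cursors c1@4 c2@7 c3@10 c4@13, authorship ..11.22.33.44..
After op 4 (delete): buffer="wqymyeyeyhw" (len 11), cursors c1@3 c2@5 c3@7 c4@9, authorship ..1.2.3.4..
After op 5 (delete): buffer="wqmeehw" (len 7), cursors c1@2 c2@3 c3@4 c4@5, authorship .......
After op 6 (insert('x')): buffer="wqxmxexexhw" (len 11), cursors c1@3 c2@5 c3@7 c4@9, authorship ..1.2.3.4..
Authorship (.=original, N=cursor N): . . 1 . 2 . 3 . 4 . .
Index 0: author = original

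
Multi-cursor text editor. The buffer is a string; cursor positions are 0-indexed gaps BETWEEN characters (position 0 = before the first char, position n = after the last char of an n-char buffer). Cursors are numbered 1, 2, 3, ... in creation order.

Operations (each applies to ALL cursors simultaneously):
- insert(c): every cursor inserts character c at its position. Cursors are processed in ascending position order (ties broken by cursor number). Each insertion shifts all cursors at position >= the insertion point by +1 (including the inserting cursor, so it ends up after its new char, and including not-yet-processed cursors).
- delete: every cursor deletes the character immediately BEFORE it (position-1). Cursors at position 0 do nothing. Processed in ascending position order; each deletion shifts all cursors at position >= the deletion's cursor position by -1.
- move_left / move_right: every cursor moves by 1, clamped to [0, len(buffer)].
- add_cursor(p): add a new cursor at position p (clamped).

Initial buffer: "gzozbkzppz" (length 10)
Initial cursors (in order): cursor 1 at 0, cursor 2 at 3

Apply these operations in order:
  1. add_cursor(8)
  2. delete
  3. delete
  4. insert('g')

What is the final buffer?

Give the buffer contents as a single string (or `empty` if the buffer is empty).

Answer: gggzbkgpz

Derivation:
After op 1 (add_cursor(8)): buffer="gzozbkzppz" (len 10), cursors c1@0 c2@3 c3@8, authorship ..........
After op 2 (delete): buffer="gzzbkzpz" (len 8), cursors c1@0 c2@2 c3@6, authorship ........
After op 3 (delete): buffer="gzbkpz" (len 6), cursors c1@0 c2@1 c3@4, authorship ......
After op 4 (insert('g')): buffer="gggzbkgpz" (len 9), cursors c1@1 c2@3 c3@7, authorship 1.2...3..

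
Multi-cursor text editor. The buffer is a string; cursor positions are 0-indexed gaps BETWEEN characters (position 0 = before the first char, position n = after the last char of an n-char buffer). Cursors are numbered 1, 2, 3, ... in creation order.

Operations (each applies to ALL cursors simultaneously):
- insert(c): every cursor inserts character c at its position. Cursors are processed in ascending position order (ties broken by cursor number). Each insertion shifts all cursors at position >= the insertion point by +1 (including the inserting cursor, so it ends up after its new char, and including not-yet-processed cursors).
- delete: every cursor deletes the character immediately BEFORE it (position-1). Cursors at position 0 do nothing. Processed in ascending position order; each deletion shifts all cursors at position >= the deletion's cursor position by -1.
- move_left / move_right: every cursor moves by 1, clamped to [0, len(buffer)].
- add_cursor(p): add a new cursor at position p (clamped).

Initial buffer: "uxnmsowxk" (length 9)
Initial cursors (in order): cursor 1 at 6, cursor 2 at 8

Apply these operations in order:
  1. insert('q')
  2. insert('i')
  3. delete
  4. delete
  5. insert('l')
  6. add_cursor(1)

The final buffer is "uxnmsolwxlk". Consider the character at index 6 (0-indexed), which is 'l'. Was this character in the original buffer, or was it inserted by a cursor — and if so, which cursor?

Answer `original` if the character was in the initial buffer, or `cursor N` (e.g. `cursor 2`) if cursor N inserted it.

After op 1 (insert('q')): buffer="uxnmsoqwxqk" (len 11), cursors c1@7 c2@10, authorship ......1..2.
After op 2 (insert('i')): buffer="uxnmsoqiwxqik" (len 13), cursors c1@8 c2@12, authorship ......11..22.
After op 3 (delete): buffer="uxnmsoqwxqk" (len 11), cursors c1@7 c2@10, authorship ......1..2.
After op 4 (delete): buffer="uxnmsowxk" (len 9), cursors c1@6 c2@8, authorship .........
After op 5 (insert('l')): buffer="uxnmsolwxlk" (len 11), cursors c1@7 c2@10, authorship ......1..2.
After op 6 (add_cursor(1)): buffer="uxnmsolwxlk" (len 11), cursors c3@1 c1@7 c2@10, authorship ......1..2.
Authorship (.=original, N=cursor N): . . . . . . 1 . . 2 .
Index 6: author = 1

Answer: cursor 1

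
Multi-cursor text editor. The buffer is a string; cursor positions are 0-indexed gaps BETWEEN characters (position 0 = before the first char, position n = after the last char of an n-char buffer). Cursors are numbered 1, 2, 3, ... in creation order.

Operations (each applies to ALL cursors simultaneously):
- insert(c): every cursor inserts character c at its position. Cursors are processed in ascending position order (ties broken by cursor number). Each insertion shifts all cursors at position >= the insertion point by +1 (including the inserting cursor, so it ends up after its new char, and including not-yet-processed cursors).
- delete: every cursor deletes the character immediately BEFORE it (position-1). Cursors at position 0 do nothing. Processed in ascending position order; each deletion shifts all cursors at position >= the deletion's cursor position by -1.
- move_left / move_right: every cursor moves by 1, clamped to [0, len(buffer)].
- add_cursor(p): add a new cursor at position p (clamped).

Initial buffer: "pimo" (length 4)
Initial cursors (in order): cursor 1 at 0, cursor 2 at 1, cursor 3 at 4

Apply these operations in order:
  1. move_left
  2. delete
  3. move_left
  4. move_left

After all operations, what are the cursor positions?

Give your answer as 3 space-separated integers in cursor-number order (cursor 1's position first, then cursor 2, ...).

Answer: 0 0 0

Derivation:
After op 1 (move_left): buffer="pimo" (len 4), cursors c1@0 c2@0 c3@3, authorship ....
After op 2 (delete): buffer="pio" (len 3), cursors c1@0 c2@0 c3@2, authorship ...
After op 3 (move_left): buffer="pio" (len 3), cursors c1@0 c2@0 c3@1, authorship ...
After op 4 (move_left): buffer="pio" (len 3), cursors c1@0 c2@0 c3@0, authorship ...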